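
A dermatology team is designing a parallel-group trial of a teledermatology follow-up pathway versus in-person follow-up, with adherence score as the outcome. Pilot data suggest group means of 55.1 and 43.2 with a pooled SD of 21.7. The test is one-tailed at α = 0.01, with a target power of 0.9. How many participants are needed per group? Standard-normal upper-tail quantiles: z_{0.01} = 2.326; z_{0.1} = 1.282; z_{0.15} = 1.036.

Cohen's d = |M₁ − M₂| / SD_pooled = |55.1 − 43.2| / 21.7 = 11.9 / 21.7 = 0.548.
For two independent groups with equal n: n = 2·((z_{α} + z_β) / d)².
z_{α} + z_β = 2.326 + 1.282 = 3.608.
n = 2 × (3.608 / 0.548)² = 2 × 6.584² = 2 × 43.35 = 86.7.
Round up to the next whole participant.

n = 87 per group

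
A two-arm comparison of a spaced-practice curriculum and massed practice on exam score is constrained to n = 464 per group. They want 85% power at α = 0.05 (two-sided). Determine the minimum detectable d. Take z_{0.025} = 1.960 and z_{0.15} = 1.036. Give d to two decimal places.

For two independent groups of n = 464 each: d_min = (z_{α/2} + z_β)·√(2/n).
z-sum = 1.960 + 1.036 = 2.996.
d_min = 2.996 × √(2/464) = 2.996 × 0.0657 = 0.197.

d_min ≈ 0.20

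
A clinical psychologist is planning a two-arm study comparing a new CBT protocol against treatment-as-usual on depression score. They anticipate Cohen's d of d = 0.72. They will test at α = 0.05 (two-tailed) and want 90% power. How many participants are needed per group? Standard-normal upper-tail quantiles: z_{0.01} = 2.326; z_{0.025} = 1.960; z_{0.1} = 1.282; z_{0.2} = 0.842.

For two independent groups with equal n: n = 2·((z_{α/2} + z_β) / d)².
z_{α/2} + z_β = 1.960 + 1.282 = 3.242.
n = 2 × (3.242 / 0.72)² = 2 × 4.503² = 2 × 20.28 = 40.6.
Round up to the next whole participant.

n = 41 per group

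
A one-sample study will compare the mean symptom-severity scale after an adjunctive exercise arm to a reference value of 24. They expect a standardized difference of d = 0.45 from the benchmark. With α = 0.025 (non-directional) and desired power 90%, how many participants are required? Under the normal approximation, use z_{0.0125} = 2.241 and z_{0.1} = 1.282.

For a one-sample test: n = ((z_{α/2} + z_β) / d)².
z_{α/2} + z_β = 2.241 + 1.282 = 3.523.
n = (3.523 / 0.45)² = 7.829² = 61.29.
Round up.

n = 62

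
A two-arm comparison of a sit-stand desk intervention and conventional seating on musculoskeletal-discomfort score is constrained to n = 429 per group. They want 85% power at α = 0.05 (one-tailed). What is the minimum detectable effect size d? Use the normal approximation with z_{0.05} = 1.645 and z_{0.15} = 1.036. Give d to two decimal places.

d_min ≈ 0.18

For two independent groups of n = 429 each: d_min = (z_{α} + z_β)·√(2/n).
z-sum = 1.645 + 1.036 = 2.681.
d_min = 2.681 × √(2/429) = 2.681 × 0.0683 = 0.183.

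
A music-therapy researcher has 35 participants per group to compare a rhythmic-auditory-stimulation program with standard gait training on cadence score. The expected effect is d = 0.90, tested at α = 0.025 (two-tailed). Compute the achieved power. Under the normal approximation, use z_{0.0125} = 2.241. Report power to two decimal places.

power ≈ 0.94

For two equal groups, power = Φ(d·√(n/2) − z_{α/2}).
d·√(n/2) = 0.90 × √(35/2) = 0.90 × 4.183 = 3.765.
z_β = 3.765 − 2.241 = 1.524.
Power = Φ(1.524) = 0.936.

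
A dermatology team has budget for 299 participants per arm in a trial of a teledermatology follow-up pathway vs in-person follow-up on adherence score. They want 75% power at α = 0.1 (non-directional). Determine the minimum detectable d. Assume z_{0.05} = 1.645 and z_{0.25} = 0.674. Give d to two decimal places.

For two independent groups of n = 299 each: d_min = (z_{α/2} + z_β)·√(2/n).
z-sum = 1.645 + 0.674 = 2.319.
d_min = 2.319 × √(2/299) = 2.319 × 0.0818 = 0.190.

d_min ≈ 0.19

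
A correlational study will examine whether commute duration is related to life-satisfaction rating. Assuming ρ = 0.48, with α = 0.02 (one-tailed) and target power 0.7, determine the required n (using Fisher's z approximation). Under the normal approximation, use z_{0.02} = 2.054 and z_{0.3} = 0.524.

Fisher's z: C = ½·ln((1+r)/(1−r)) = ½·ln(2.8462) = 0.5230.
n = ((z_{α} + z_β)/C)² + 3.
(2.054 + 0.524) / 0.5230 = 2.578 / 0.5230 = 4.929.
n = 4.929² + 3 = 24.30 + 3 = 27.3.
Round up.

n = 28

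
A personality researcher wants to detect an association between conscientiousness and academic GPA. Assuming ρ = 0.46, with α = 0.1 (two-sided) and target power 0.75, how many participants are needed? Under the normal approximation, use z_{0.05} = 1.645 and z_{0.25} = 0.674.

Fisher's z: C = ½·ln((1+r)/(1−r)) = ½·ln(2.7037) = 0.4973.
n = ((z_{α/2} + z_β)/C)² + 3.
(1.645 + 0.674) / 0.4973 = 2.319 / 0.4973 = 4.663.
n = 4.663² + 3 = 21.75 + 3 = 24.7.
Round up.

n = 25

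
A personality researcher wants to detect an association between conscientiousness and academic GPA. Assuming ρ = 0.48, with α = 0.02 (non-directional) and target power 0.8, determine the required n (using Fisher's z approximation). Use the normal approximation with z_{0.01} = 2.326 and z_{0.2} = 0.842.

Fisher's z: C = ½·ln((1+r)/(1−r)) = ½·ln(2.8462) = 0.5230.
n = ((z_{α/2} + z_β)/C)² + 3.
(2.326 + 0.842) / 0.5230 = 3.168 / 0.5230 = 6.057.
n = 6.057² + 3 = 36.69 + 3 = 39.7.
Round up.

n = 40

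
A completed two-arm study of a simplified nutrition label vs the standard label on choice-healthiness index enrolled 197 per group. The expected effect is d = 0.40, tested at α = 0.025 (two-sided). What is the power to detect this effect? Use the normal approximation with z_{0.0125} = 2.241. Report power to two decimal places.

For two equal groups, power = Φ(d·√(n/2) − z_{α/2}).
d·√(n/2) = 0.40 × √(197/2) = 0.40 × 9.925 = 3.970.
z_β = 3.970 − 2.241 = 1.729.
Power = Φ(1.729) = 0.958.

power ≈ 0.96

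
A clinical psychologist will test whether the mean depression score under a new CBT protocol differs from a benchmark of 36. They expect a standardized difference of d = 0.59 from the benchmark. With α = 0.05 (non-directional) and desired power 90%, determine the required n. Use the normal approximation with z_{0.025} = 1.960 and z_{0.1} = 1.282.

For a one-sample test: n = ((z_{α/2} + z_β) / d)².
z_{α/2} + z_β = 1.960 + 1.282 = 3.242.
n = (3.242 / 0.59)² = 5.495² = 30.19.
Round up.

n = 31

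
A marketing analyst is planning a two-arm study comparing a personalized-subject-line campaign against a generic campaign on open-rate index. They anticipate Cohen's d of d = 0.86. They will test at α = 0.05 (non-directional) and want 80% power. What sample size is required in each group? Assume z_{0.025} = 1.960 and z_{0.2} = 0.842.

For two independent groups with equal n: n = 2·((z_{α/2} + z_β) / d)².
z_{α/2} + z_β = 1.960 + 0.842 = 2.802.
n = 2 × (2.802 / 0.86)² = 2 × 3.258² = 2 × 10.62 = 21.2.
Round up to the next whole participant.

n = 22 per group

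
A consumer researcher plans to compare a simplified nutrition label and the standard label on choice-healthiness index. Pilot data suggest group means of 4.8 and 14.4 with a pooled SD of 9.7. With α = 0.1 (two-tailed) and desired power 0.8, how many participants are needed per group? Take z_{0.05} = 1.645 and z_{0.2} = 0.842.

n = 13 per group

Cohen's d = |M₁ − M₂| / SD_pooled = |4.8 − 14.4| / 9.7 = 9.6 / 9.7 = 0.990.
For two independent groups with equal n: n = 2·((z_{α/2} + z_β) / d)².
z_{α/2} + z_β = 1.645 + 0.842 = 2.487.
n = 2 × (2.487 / 0.990)² = 2 × 2.512² = 2 × 6.31 = 12.6.
Round up to the next whole participant.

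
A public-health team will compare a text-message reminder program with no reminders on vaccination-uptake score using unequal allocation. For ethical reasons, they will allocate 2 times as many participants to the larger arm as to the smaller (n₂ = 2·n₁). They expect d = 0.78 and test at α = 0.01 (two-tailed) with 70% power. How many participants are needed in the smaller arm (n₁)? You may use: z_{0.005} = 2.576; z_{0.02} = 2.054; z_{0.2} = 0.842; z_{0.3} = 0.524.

n₁ = 24

With allocation ratio k = n₂/n₁ = 2, Var(x̄₁−x̄₂) = σ²(1/n₁ + 1/(k·n₁)) = σ²·(k+1)/(k·n₁).
So n₁ = (1 + 1/k)·((z_{α/2} + z_β)/d)² = 1.500 × (3.100/0.78)².
n₁ = 1.500 × 15.80 = 23.7.
Round up: n₁ = 24, giving n₂ = 2 × 24 = 48.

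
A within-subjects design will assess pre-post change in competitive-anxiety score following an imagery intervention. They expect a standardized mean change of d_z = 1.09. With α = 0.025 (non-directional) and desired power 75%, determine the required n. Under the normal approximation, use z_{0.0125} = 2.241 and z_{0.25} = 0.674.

For a paired (one-sample on differences) test: n = ((z_{α/2} + z_β) / d)².
z_{α/2} + z_β = 2.241 + 0.674 = 2.915.
n = (2.915 / 1.09)² = 2.674² = 7.15.
Round up.

n = 8 pairs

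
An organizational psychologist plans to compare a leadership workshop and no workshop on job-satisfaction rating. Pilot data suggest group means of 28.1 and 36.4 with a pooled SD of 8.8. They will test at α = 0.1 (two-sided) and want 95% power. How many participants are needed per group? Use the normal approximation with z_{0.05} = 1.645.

Cohen's d = |M₁ − M₂| / SD_pooled = |28.1 − 36.4| / 8.8 = 8.3 / 8.8 = 0.943.
For two independent groups with equal n: n = 2·((z_{α/2} + z_β) / d)².
z_{α/2} + z_β = 1.645 + 1.645 = 3.290.
n = 2 × (3.290 / 0.943)² = 2 × 3.489² = 2 × 12.17 = 24.3.
Round up to the next whole participant.

n = 25 per group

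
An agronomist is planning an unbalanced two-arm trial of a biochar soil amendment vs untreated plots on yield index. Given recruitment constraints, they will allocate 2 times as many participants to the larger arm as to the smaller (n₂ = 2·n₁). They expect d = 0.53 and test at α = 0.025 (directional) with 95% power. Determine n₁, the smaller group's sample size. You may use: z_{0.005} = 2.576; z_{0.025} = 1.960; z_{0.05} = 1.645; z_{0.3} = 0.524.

With allocation ratio k = n₂/n₁ = 2, Var(x̄₁−x̄₂) = σ²(1/n₁ + 1/(k·n₁)) = σ²·(k+1)/(k·n₁).
So n₁ = (1 + 1/k)·((z_{α} + z_β)/d)² = 1.500 × (3.605/0.53)².
n₁ = 1.500 × 46.27 = 69.4.
Round up: n₁ = 70, giving n₂ = 2 × 70 = 140.

n₁ = 70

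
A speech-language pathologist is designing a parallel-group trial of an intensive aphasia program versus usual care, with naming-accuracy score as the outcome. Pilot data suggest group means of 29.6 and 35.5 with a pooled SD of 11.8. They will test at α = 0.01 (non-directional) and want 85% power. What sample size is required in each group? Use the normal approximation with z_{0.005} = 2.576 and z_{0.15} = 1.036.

n = 105 per group

Cohen's d = |M₁ − M₂| / SD_pooled = |29.6 − 35.5| / 11.8 = 5.9 / 11.8 = 0.500.
For two independent groups with equal n: n = 2·((z_{α/2} + z_β) / d)².
z_{α/2} + z_β = 2.576 + 1.036 = 3.612.
n = 2 × (3.612 / 0.500)² = 2 × 7.224² = 2 × 52.19 = 104.4.
Round up to the next whole participant.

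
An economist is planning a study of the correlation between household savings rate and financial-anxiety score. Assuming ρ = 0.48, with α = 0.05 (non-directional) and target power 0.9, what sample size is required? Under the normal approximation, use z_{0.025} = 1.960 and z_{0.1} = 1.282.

n = 42

Fisher's z: C = ½·ln((1+r)/(1−r)) = ½·ln(2.8462) = 0.5230.
n = ((z_{α/2} + z_β)/C)² + 3.
(1.960 + 1.282) / 0.5230 = 3.242 / 0.5230 = 6.199.
n = 6.199² + 3 = 38.43 + 3 = 41.4.
Round up.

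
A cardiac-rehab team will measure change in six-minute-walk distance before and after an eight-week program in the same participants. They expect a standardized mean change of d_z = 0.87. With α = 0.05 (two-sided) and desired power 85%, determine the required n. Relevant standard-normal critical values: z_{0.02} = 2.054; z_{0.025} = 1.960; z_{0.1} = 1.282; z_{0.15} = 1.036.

n = 12 pairs

For a paired (one-sample on differences) test: n = ((z_{α/2} + z_β) / d)².
z_{α/2} + z_β = 1.960 + 1.036 = 2.996.
n = (2.996 / 0.87)² = 3.444² = 11.86.
Round up.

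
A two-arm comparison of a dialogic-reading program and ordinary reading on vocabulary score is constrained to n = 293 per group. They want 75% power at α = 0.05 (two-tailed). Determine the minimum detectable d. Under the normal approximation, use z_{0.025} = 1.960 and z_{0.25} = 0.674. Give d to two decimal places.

d_min ≈ 0.22

For two independent groups of n = 293 each: d_min = (z_{α/2} + z_β)·√(2/n).
z-sum = 1.960 + 0.674 = 2.634.
d_min = 2.634 × √(2/293) = 2.634 × 0.0826 = 0.218.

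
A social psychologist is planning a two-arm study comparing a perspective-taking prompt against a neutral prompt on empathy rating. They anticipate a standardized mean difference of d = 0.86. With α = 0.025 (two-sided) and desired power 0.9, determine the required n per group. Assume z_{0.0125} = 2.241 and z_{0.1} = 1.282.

For two independent groups with equal n: n = 2·((z_{α/2} + z_β) / d)².
z_{α/2} + z_β = 2.241 + 1.282 = 3.523.
n = 2 × (3.523 / 0.86)² = 2 × 4.097² = 2 × 16.78 = 33.6.
Round up to the next whole participant.

n = 34 per group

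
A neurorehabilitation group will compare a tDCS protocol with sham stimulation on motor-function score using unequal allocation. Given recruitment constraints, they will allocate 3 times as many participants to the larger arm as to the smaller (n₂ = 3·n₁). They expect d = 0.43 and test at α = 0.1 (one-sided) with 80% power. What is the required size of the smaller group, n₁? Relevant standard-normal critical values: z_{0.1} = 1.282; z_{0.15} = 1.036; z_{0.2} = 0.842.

n₁ = 33

With allocation ratio k = n₂/n₁ = 3, Var(x̄₁−x̄₂) = σ²(1/n₁ + 1/(k·n₁)) = σ²·(k+1)/(k·n₁).
So n₁ = (1 + 1/k)·((z_{α} + z_β)/d)² = 1.333 × (2.124/0.43)².
n₁ = 1.333 × 24.40 = 32.5.
Round up: n₁ = 33, giving n₂ = 3 × 33 = 99.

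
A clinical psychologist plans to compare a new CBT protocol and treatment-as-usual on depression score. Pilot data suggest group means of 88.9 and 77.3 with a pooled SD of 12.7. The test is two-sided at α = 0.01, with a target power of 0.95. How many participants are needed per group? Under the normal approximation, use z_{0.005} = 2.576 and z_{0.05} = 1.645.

n = 43 per group

Cohen's d = |M₁ − M₂| / SD_pooled = |88.9 − 77.3| / 12.7 = 11.6 / 12.7 = 0.913.
For two independent groups with equal n: n = 2·((z_{α/2} + z_β) / d)².
z_{α/2} + z_β = 2.576 + 1.645 = 4.221.
n = 2 × (4.221 / 0.913)² = 2 × 4.623² = 2 × 21.37 = 42.7.
Round up to the next whole participant.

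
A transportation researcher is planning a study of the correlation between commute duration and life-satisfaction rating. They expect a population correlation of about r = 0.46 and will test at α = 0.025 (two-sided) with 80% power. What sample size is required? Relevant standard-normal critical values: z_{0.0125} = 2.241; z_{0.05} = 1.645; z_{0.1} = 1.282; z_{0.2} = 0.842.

Fisher's z: C = ½·ln((1+r)/(1−r)) = ½·ln(2.7037) = 0.4973.
n = ((z_{α/2} + z_β)/C)² + 3.
(2.241 + 0.842) / 0.4973 = 3.083 / 0.4973 = 6.199.
n = 6.199² + 3 = 38.43 + 3 = 41.4.
Round up.

n = 42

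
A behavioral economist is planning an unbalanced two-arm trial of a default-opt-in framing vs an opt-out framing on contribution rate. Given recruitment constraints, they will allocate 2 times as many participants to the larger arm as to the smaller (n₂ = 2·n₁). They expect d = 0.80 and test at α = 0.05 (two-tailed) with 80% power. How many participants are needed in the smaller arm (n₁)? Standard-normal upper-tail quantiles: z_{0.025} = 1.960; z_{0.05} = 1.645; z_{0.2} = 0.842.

n₁ = 19

With allocation ratio k = n₂/n₁ = 2, Var(x̄₁−x̄₂) = σ²(1/n₁ + 1/(k·n₁)) = σ²·(k+1)/(k·n₁).
So n₁ = (1 + 1/k)·((z_{α/2} + z_β)/d)² = 1.500 × (2.802/0.80)².
n₁ = 1.500 × 12.27 = 18.4.
Round up: n₁ = 19, giving n₂ = 2 × 19 = 38.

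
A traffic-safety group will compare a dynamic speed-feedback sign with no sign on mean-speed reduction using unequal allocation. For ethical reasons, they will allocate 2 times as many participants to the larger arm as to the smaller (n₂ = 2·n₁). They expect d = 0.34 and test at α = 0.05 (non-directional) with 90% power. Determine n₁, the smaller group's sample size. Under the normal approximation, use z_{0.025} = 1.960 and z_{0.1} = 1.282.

With allocation ratio k = n₂/n₁ = 2, Var(x̄₁−x̄₂) = σ²(1/n₁ + 1/(k·n₁)) = σ²·(k+1)/(k·n₁).
So n₁ = (1 + 1/k)·((z_{α/2} + z_β)/d)² = 1.500 × (3.242/0.34)².
n₁ = 1.500 × 90.92 = 136.4.
Round up: n₁ = 137, giving n₂ = 2 × 137 = 274.

n₁ = 137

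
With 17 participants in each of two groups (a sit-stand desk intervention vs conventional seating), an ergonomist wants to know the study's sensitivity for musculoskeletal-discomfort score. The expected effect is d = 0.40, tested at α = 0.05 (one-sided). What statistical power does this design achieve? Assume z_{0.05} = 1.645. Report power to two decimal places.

power ≈ 0.32

For two equal groups, power = Φ(d·√(n/2) − z_{α}).
d·√(n/2) = 0.40 × √(17/2) = 0.40 × 2.915 = 1.166.
z_β = 1.166 − 1.645 = -0.479.
Power = Φ(-0.479) = 0.316.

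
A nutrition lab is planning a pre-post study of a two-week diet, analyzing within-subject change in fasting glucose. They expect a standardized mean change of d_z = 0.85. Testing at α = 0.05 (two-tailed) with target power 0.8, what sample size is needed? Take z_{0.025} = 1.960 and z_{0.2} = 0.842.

n = 11 pairs

For a paired (one-sample on differences) test: n = ((z_{α/2} + z_β) / d)².
z_{α/2} + z_β = 1.960 + 0.842 = 2.802.
n = (2.802 / 0.85)² = 3.296² = 10.87.
Round up.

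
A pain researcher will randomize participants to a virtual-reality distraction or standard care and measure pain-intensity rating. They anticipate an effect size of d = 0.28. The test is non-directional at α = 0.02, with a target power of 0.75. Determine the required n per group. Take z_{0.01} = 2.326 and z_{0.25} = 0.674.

For two independent groups with equal n: n = 2·((z_{α/2} + z_β) / d)².
z_{α/2} + z_β = 2.326 + 0.674 = 3.000.
n = 2 × (3.000 / 0.28)² = 2 × 10.714² = 2 × 114.80 = 229.6.
Round up to the next whole participant.

n = 230 per group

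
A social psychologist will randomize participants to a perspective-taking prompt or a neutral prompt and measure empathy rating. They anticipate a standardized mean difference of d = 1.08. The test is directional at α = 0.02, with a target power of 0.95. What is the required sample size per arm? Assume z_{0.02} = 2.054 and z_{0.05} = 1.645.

n = 24 per group

For two independent groups with equal n: n = 2·((z_{α} + z_β) / d)².
z_{α} + z_β = 2.054 + 1.645 = 3.699.
n = 2 × (3.699 / 1.08)² = 2 × 3.425² = 2 × 11.73 = 23.5.
Round up to the next whole participant.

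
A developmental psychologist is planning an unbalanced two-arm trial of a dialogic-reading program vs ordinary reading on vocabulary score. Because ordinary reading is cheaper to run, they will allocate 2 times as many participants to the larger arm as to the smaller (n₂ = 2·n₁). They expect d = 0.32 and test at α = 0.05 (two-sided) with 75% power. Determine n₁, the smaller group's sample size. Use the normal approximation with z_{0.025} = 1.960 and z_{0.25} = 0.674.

n₁ = 102

With allocation ratio k = n₂/n₁ = 2, Var(x̄₁−x̄₂) = σ²(1/n₁ + 1/(k·n₁)) = σ²·(k+1)/(k·n₁).
So n₁ = (1 + 1/k)·((z_{α/2} + z_β)/d)² = 1.500 × (2.634/0.32)².
n₁ = 1.500 × 67.75 = 101.6.
Round up: n₁ = 102, giving n₂ = 2 × 102 = 204.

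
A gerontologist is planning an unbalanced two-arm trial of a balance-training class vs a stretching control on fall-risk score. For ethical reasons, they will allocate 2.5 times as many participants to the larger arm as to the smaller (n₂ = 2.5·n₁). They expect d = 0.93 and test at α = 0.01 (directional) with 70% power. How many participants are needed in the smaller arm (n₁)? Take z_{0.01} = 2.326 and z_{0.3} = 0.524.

With allocation ratio k = n₂/n₁ = 2.5, Var(x̄₁−x̄₂) = σ²(1/n₁ + 1/(k·n₁)) = σ²·(k+1)/(k·n₁).
So n₁ = (1 + 1/k)·((z_{α} + z_β)/d)² = 1.400 × (2.850/0.93)².
n₁ = 1.400 × 9.39 = 13.1.
Round up: n₁ = 14, giving n₂ = 2.5 × 14 = 35.

n₁ = 14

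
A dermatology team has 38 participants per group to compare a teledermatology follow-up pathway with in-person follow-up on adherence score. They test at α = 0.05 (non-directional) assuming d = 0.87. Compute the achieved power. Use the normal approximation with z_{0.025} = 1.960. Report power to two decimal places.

For two equal groups, power = Φ(d·√(n/2) − z_{α/2}).
d·√(n/2) = 0.87 × √(38/2) = 0.87 × 4.359 = 3.792.
z_β = 3.792 − 1.960 = 1.832.
Power = Φ(1.832) = 0.967.

power ≈ 0.97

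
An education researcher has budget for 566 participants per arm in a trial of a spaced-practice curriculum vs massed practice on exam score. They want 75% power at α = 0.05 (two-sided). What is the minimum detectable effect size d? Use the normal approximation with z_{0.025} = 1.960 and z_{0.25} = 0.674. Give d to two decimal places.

d_min ≈ 0.16

For two independent groups of n = 566 each: d_min = (z_{α/2} + z_β)·√(2/n).
z-sum = 1.960 + 0.674 = 2.634.
d_min = 2.634 × √(2/566) = 2.634 × 0.0594 = 0.157.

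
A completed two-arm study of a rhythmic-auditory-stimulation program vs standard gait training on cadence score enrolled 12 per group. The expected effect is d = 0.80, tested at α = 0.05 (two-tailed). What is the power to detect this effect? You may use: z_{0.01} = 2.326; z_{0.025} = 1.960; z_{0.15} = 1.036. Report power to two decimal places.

For two equal groups, power = Φ(d·√(n/2) − z_{α/2}).
d·√(n/2) = 0.80 × √(12/2) = 0.80 × 2.449 = 1.960.
z_β = 1.960 − 1.960 = -0.000.
Power = Φ(-0.000) = 0.500.

power ≈ 0.50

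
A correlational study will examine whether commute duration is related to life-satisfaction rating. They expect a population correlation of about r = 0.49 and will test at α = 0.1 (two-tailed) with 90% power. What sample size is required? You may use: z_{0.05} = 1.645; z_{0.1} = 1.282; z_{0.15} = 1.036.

Fisher's z: C = ½·ln((1+r)/(1−r)) = ½·ln(2.9216) = 0.5361.
n = ((z_{α/2} + z_β)/C)² + 3.
(1.645 + 1.282) / 0.5361 = 2.927 / 0.5361 = 5.460.
n = 5.460² + 3 = 29.81 + 3 = 32.8.
Round up.

n = 33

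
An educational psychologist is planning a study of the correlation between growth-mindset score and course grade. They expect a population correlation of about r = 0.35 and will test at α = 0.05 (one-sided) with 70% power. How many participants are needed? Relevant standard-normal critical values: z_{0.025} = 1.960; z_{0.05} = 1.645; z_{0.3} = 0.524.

n = 39

Fisher's z: C = ½·ln((1+r)/(1−r)) = ½·ln(2.0769) = 0.3654.
n = ((z_{α} + z_β)/C)² + 3.
(1.645 + 0.524) / 0.3654 = 2.169 / 0.3654 = 5.936.
n = 5.936² + 3 = 35.24 + 3 = 38.2.
Round up.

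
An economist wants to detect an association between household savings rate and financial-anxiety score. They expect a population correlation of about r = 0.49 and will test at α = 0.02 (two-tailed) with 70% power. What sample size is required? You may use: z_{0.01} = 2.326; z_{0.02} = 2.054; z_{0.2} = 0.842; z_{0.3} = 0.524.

Fisher's z: C = ½·ln((1+r)/(1−r)) = ½·ln(2.9216) = 0.5361.
n = ((z_{α/2} + z_β)/C)² + 3.
(2.326 + 0.524) / 0.5361 = 2.850 / 0.5361 = 5.316.
n = 5.316² + 3 = 28.26 + 3 = 31.3.
Round up.

n = 32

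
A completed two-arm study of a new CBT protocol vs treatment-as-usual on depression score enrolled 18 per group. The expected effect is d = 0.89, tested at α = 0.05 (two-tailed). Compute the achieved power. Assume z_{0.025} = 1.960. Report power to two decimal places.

power ≈ 0.76

For two equal groups, power = Φ(d·√(n/2) − z_{α/2}).
d·√(n/2) = 0.89 × √(18/2) = 0.89 × 3.000 = 2.670.
z_β = 2.670 − 1.960 = 0.710.
Power = Φ(0.710) = 0.761.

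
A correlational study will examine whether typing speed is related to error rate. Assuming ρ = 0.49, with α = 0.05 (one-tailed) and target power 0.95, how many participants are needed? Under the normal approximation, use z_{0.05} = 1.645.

Fisher's z: C = ½·ln((1+r)/(1−r)) = ½·ln(2.9216) = 0.5361.
n = ((z_{α} + z_β)/C)² + 3.
(1.645 + 1.645) / 0.5361 = 3.290 / 0.5361 = 6.137.
n = 6.137² + 3 = 37.66 + 3 = 40.7.
Round up.

n = 41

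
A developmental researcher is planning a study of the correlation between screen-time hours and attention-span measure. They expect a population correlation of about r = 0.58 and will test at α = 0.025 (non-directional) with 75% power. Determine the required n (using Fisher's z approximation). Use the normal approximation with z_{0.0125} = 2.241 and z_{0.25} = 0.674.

n = 23

Fisher's z: C = ½·ln((1+r)/(1−r)) = ½·ln(3.7619) = 0.6625.
n = ((z_{α/2} + z_β)/C)² + 3.
(2.241 + 0.674) / 0.6625 = 2.915 / 0.6625 = 4.400.
n = 4.400² + 3 = 19.36 + 3 = 22.4.
Round up.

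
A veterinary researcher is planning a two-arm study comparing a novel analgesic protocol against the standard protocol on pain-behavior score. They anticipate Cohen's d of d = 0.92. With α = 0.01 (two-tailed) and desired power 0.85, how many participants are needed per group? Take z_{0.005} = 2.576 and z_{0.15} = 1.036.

n = 31 per group

For two independent groups with equal n: n = 2·((z_{α/2} + z_β) / d)².
z_{α/2} + z_β = 2.576 + 1.036 = 3.612.
n = 2 × (3.612 / 0.92)² = 2 × 3.926² = 2 × 15.41 = 30.8.
Round up to the next whole participant.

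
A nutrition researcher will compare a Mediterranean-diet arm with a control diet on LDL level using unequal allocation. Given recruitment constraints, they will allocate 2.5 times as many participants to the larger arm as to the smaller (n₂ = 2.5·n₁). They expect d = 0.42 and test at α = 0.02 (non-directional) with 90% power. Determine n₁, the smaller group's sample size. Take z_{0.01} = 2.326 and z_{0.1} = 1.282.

With allocation ratio k = n₂/n₁ = 2.5, Var(x̄₁−x̄₂) = σ²(1/n₁ + 1/(k·n₁)) = σ²·(k+1)/(k·n₁).
So n₁ = (1 + 1/k)·((z_{α/2} + z_β)/d)² = 1.400 × (3.608/0.42)².
n₁ = 1.400 × 73.80 = 103.3.
Round up: n₁ = 104, giving n₂ = 2.5 × 104 = 260.

n₁ = 104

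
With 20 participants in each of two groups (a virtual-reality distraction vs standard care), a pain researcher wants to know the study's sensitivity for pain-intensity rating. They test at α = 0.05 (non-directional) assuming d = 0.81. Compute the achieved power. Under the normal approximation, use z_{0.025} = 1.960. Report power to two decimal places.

power ≈ 0.73

For two equal groups, power = Φ(d·√(n/2) − z_{α/2}).
d·√(n/2) = 0.81 × √(20/2) = 0.81 × 3.162 = 2.561.
z_β = 2.561 − 1.960 = 0.601.
Power = Φ(0.601) = 0.726.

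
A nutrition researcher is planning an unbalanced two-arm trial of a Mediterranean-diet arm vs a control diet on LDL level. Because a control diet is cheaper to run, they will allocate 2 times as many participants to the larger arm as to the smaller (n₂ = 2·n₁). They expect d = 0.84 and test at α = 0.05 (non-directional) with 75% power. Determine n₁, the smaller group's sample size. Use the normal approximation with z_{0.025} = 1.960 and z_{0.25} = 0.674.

With allocation ratio k = n₂/n₁ = 2, Var(x̄₁−x̄₂) = σ²(1/n₁ + 1/(k·n₁)) = σ²·(k+1)/(k·n₁).
So n₁ = (1 + 1/k)·((z_{α/2} + z_β)/d)² = 1.500 × (2.634/0.84)².
n₁ = 1.500 × 9.83 = 14.7.
Round up: n₁ = 15, giving n₂ = 2 × 15 = 30.

n₁ = 15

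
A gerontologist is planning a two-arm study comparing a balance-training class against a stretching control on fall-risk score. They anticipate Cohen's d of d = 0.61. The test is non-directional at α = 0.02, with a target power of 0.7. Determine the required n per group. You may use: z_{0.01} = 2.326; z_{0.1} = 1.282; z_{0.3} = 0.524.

n = 44 per group

For two independent groups with equal n: n = 2·((z_{α/2} + z_β) / d)².
z_{α/2} + z_β = 2.326 + 0.524 = 2.850.
n = 2 × (2.850 / 0.61)² = 2 × 4.672² = 2 × 21.83 = 43.7.
Round up to the next whole participant.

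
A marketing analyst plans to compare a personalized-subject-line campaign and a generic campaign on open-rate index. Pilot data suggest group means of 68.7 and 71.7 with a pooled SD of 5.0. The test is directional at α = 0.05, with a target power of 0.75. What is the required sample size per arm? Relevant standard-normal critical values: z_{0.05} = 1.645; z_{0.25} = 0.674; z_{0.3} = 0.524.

Cohen's d = |M₁ − M₂| / SD_pooled = |68.7 − 71.7| / 5.0 = 3.0 / 5.0 = 0.600.
For two independent groups with equal n: n = 2·((z_{α} + z_β) / d)².
z_{α} + z_β = 1.645 + 0.674 = 2.319.
n = 2 × (2.319 / 0.600)² = 2 × 3.865² = 2 × 14.94 = 29.9.
Round up to the next whole participant.

n = 30 per group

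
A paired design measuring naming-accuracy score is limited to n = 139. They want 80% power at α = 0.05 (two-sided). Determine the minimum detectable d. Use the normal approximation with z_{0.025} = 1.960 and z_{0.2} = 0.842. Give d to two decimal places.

d_min ≈ 0.24

For a single sample (or paired design) of n = 139: d_min = (z_{α/2} + z_β)/√n.
z-sum = 1.960 + 0.842 = 2.802.
d_min = 2.802 / √139 = 2.802 / 11.790 = 0.238.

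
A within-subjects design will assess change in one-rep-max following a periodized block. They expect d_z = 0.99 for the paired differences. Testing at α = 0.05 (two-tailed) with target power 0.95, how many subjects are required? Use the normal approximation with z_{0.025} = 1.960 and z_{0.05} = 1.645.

For a paired (one-sample on differences) test: n = ((z_{α/2} + z_β) / d)².
z_{α/2} + z_β = 1.960 + 1.645 = 3.605.
n = (3.605 / 0.99)² = 3.641² = 13.26.
Round up.

n = 14 pairs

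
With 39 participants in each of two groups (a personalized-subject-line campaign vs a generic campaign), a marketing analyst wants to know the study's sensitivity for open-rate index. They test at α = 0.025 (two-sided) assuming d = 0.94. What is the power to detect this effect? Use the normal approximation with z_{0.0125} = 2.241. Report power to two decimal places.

For two equal groups, power = Φ(d·√(n/2) − z_{α/2}).
d·√(n/2) = 0.94 × √(39/2) = 0.94 × 4.416 = 4.151.
z_β = 4.151 − 2.241 = 1.910.
Power = Φ(1.910) = 0.972.

power ≈ 0.97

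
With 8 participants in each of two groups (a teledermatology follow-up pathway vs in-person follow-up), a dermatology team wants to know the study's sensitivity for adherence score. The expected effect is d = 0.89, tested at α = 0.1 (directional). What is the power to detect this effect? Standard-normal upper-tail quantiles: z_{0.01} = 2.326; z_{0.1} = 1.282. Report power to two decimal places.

power ≈ 0.69

For two equal groups, power = Φ(d·√(n/2) − z_{α}).
d·√(n/2) = 0.89 × √(8/2) = 0.89 × 2.000 = 1.780.
z_β = 1.780 − 1.282 = 0.498.
Power = Φ(0.498) = 0.691.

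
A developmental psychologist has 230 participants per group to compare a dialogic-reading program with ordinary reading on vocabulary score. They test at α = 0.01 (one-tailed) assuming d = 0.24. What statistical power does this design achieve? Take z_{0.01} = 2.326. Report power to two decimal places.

power ≈ 0.60

For two equal groups, power = Φ(d·√(n/2) − z_{α}).
d·√(n/2) = 0.24 × √(230/2) = 0.24 × 10.724 = 2.574.
z_β = 2.574 − 2.326 = 0.248.
Power = Φ(0.248) = 0.598.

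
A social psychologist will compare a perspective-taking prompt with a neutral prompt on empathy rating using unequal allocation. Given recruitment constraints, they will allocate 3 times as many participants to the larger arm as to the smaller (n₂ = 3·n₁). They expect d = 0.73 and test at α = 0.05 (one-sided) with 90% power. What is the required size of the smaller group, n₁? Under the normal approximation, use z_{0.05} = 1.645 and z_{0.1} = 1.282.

n₁ = 22

With allocation ratio k = n₂/n₁ = 3, Var(x̄₁−x̄₂) = σ²(1/n₁ + 1/(k·n₁)) = σ²·(k+1)/(k·n₁).
So n₁ = (1 + 1/k)·((z_{α} + z_β)/d)² = 1.333 × (2.927/0.73)².
n₁ = 1.333 × 16.08 = 21.4.
Round up: n₁ = 22, giving n₂ = 3 × 22 = 66.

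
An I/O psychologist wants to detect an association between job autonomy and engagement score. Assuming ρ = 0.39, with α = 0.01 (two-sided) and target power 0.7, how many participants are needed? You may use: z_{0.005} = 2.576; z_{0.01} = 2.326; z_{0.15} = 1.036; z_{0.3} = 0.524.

n = 60

Fisher's z: C = ½·ln((1+r)/(1−r)) = ½·ln(2.2787) = 0.4118.
n = ((z_{α/2} + z_β)/C)² + 3.
(2.576 + 0.524) / 0.4118 = 3.100 / 0.4118 = 7.528.
n = 7.528² + 3 = 56.67 + 3 = 59.7.
Round up.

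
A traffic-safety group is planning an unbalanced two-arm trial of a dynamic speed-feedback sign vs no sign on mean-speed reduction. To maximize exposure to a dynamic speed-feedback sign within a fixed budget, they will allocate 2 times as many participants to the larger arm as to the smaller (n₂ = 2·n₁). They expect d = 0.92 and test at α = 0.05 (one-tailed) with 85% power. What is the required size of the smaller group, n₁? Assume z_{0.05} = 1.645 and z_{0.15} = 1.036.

With allocation ratio k = n₂/n₁ = 2, Var(x̄₁−x̄₂) = σ²(1/n₁ + 1/(k·n₁)) = σ²·(k+1)/(k·n₁).
So n₁ = (1 + 1/k)·((z_{α} + z_β)/d)² = 1.500 × (2.681/0.92)².
n₁ = 1.500 × 8.49 = 12.7.
Round up: n₁ = 13, giving n₂ = 2 × 13 = 26.

n₁ = 13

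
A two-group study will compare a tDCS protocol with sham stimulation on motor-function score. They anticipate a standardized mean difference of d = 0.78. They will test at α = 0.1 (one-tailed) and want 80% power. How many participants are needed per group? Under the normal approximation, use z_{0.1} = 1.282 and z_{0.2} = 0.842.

For two independent groups with equal n: n = 2·((z_{α} + z_β) / d)².
z_{α} + z_β = 1.282 + 0.842 = 2.124.
n = 2 × (2.124 / 0.78)² = 2 × 2.723² = 2 × 7.42 = 14.8.
Round up to the next whole participant.

n = 15 per group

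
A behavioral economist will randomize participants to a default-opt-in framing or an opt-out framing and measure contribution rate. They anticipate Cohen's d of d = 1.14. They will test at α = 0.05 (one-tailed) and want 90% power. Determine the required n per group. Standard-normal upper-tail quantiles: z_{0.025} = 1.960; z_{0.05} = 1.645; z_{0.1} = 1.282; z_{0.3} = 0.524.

For two independent groups with equal n: n = 2·((z_{α} + z_β) / d)².
z_{α} + z_β = 1.645 + 1.282 = 2.927.
n = 2 × (2.927 / 1.14)² = 2 × 2.568² = 2 × 6.59 = 13.2.
Round up to the next whole participant.

n = 14 per group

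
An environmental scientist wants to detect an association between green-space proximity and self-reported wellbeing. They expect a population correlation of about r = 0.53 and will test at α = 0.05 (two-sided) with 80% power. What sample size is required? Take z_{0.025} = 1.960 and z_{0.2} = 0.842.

n = 26

Fisher's z: C = ½·ln((1+r)/(1−r)) = ½·ln(3.2553) = 0.5901.
n = ((z_{α/2} + z_β)/C)² + 3.
(1.960 + 0.842) / 0.5901 = 2.802 / 0.5901 = 4.748.
n = 4.748² + 3 = 22.55 + 3 = 25.5.
Round up.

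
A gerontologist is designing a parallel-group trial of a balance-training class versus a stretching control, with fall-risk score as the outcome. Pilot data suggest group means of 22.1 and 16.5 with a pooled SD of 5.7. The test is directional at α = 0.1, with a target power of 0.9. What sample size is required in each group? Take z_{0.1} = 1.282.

n = 14 per group

Cohen's d = |M₁ − M₂| / SD_pooled = |22.1 − 16.5| / 5.7 = 5.6 / 5.7 = 0.982.
For two independent groups with equal n: n = 2·((z_{α} + z_β) / d)².
z_{α} + z_β = 1.282 + 1.282 = 2.564.
n = 2 × (2.564 / 0.982)² = 2 × 2.611² = 2 × 6.82 = 13.6.
Round up to the next whole participant.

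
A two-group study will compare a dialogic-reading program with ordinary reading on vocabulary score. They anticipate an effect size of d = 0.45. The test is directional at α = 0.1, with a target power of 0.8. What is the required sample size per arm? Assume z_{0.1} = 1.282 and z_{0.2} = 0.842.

n = 45 per group

For two independent groups with equal n: n = 2·((z_{α} + z_β) / d)².
z_{α} + z_β = 1.282 + 0.842 = 2.124.
n = 2 × (2.124 / 0.45)² = 2 × 4.720² = 2 × 22.28 = 44.6.
Round up to the next whole participant.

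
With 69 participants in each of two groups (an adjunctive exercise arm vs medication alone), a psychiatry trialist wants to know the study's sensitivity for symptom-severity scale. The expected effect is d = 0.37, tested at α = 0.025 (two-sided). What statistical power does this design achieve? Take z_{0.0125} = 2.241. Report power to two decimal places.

power ≈ 0.47

For two equal groups, power = Φ(d·√(n/2) − z_{α/2}).
d·√(n/2) = 0.37 × √(69/2) = 0.37 × 5.874 = 2.173.
z_β = 2.173 − 2.241 = -0.068.
Power = Φ(-0.068) = 0.473.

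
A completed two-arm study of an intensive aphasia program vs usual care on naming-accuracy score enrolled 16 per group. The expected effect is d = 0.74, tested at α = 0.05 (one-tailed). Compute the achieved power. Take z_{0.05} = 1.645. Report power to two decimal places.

power ≈ 0.67

For two equal groups, power = Φ(d·√(n/2) − z_{α}).
d·√(n/2) = 0.74 × √(16/2) = 0.74 × 2.828 = 2.093.
z_β = 2.093 − 1.645 = 0.448.
Power = Φ(0.448) = 0.673.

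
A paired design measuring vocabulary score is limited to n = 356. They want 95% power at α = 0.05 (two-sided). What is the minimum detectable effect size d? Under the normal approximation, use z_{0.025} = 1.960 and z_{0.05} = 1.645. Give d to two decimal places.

For a single sample (or paired design) of n = 356: d_min = (z_{α/2} + z_β)/√n.
z-sum = 1.960 + 1.645 = 3.605.
d_min = 3.605 / √356 = 3.605 / 18.868 = 0.191.

d_min ≈ 0.19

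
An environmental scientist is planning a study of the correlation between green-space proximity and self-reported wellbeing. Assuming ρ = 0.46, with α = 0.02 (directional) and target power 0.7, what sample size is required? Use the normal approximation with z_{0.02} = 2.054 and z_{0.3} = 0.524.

n = 30

Fisher's z: C = ½·ln((1+r)/(1−r)) = ½·ln(2.7037) = 0.4973.
n = ((z_{α} + z_β)/C)² + 3.
(2.054 + 0.524) / 0.4973 = 2.578 / 0.4973 = 5.184.
n = 5.184² + 3 = 26.87 + 3 = 29.9.
Round up.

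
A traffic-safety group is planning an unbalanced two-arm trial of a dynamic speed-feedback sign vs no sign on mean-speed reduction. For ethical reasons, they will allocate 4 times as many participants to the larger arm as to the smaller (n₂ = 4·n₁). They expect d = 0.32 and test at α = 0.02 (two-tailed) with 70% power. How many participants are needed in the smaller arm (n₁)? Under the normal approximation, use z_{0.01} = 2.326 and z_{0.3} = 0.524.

n₁ = 100

With allocation ratio k = n₂/n₁ = 4, Var(x̄₁−x̄₂) = σ²(1/n₁ + 1/(k·n₁)) = σ²·(k+1)/(k·n₁).
So n₁ = (1 + 1/k)·((z_{α/2} + z_β)/d)² = 1.250 × (2.850/0.32)².
n₁ = 1.250 × 79.32 = 99.2.
Round up: n₁ = 100, giving n₂ = 4 × 100 = 400.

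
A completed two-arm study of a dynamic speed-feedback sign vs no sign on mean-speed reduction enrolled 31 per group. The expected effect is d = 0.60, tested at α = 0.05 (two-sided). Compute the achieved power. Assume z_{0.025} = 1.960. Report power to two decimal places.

power ≈ 0.66

For two equal groups, power = Φ(d·√(n/2) − z_{α/2}).
d·√(n/2) = 0.60 × √(31/2) = 0.60 × 3.937 = 2.362.
z_β = 2.362 − 1.960 = 0.402.
Power = Φ(0.402) = 0.656.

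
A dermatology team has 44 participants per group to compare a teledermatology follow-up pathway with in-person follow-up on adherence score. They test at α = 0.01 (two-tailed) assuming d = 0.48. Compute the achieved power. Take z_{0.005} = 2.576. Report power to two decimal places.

power ≈ 0.37

For two equal groups, power = Φ(d·√(n/2) − z_{α/2}).
d·√(n/2) = 0.48 × √(44/2) = 0.48 × 4.690 = 2.251.
z_β = 2.251 − 2.576 = -0.325.
Power = Φ(-0.325) = 0.373.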